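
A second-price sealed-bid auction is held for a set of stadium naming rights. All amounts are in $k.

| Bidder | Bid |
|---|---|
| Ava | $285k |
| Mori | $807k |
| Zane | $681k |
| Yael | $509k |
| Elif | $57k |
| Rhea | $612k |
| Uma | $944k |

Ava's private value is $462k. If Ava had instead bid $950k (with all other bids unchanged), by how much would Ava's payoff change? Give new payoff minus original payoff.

The highest bid among the other bidders is $944k; Ava's bid doesn't change that.
Original bid $285k: Ava is not highest (top rival bid is $944k); payoff $0k.
Alternative bid $950k: Ava is highest, pays the top rival bid $944k; payoff $462k − $944k = −$482k.
Change in payoff = −$482k − ($0k) = −$482k.

−$482k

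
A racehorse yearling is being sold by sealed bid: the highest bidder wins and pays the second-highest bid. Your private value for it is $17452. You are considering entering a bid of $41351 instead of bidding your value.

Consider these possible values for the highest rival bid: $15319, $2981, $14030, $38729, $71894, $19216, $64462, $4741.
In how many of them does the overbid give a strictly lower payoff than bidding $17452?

The deviation hurts exactly when the highest competing bid lies strictly between $17452 and $41351 — overbidding then wins at a price above your value.
$15319: below both → same outcome either way.
$2981: below both → same outcome either way.
$14030: below both → same outcome either way.
$38729: inside the interval → strictly worse (loss $21277).
$71894: above both → same outcome either way.
$19216: inside the interval → strictly worse (loss $1764).
$64462: above both → same outcome either way.
$4741: below both → same outcome either way.
Count: 2.

2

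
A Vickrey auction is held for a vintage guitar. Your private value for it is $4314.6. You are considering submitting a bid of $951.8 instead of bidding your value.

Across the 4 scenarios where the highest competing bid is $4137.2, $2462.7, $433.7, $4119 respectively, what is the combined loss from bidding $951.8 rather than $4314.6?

$2224.9

The deviation costs you only when the competing bid falls strictly between $951.8 and $4314.6; elsewhere both bids give the same outcome.
$4137.2: truthful payoff $177.4, deviation payoff $0 → loss $177.4.
$2462.7: truthful payoff $1851.9, deviation payoff $0 → loss $1851.9.
$433.7: outcomes coincide → loss $0.
$4119: truthful payoff $195.6, deviation payoff $0 → loss $195.6.
Total loss = $177.4 + $1851.9 + $195.6 = $2224.9.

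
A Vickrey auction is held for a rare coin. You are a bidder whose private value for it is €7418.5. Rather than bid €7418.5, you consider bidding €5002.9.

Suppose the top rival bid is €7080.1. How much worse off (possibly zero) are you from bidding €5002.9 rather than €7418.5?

Bidding your value €7418.5: you win (since €7418.5 > €7080.1) and pay €7080.1. Payoff €338.4.
Bidding €5002.9: you lose. Payoff €0.
The competing bid €7080.1 lies between your shaded bid and your value, so underbidding forfeits an item you could have won at a profitable price.
Loss from deviating = €338.4 − (€0) = €338.4.
Truthful bidding weakly dominates here: raising your bid can only win items priced above your value, and lowering it can only forfeit items priced below.

€338.4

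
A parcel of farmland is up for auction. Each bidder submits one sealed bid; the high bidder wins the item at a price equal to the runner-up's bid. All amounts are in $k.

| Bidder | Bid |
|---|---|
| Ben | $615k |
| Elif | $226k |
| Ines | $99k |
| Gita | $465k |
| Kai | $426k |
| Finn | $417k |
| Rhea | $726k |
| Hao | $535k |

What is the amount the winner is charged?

Highest bid: Rhea at $726k, so Rhea wins.
Second-highest bid: Ben at $615k — that is the price the winner pays.

$615k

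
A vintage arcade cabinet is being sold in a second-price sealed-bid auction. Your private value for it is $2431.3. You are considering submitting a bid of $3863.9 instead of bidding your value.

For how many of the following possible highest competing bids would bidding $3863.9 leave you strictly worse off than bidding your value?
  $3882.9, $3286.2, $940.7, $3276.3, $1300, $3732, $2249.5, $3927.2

3

The deviation hurts exactly when the highest competing bid lies strictly between $2431.3 and $3863.9 — overbidding then wins at a price above your value.
$3882.9: above both → same outcome either way.
$3286.2: inside the interval → strictly worse (loss $854.9).
$940.7: below both → same outcome either way.
$3276.3: inside the interval → strictly worse (loss $845).
$1300: below both → same outcome either way.
$3732: inside the interval → strictly worse (loss $1300.7).
$2249.5: below both → same outcome either way.
$3927.2: above both → same outcome either way.
Count: 3.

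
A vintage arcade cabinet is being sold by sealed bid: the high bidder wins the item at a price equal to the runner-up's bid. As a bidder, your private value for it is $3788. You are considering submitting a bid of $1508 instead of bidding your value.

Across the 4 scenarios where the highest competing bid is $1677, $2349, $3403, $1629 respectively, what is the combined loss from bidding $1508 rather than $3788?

The deviation costs you only when the competing bid falls strictly between $1508 and $3788; elsewhere both bids give the same outcome.
$1677: truthful payoff $2111, deviation payoff $0 → loss $2111.
$2349: truthful payoff $1439, deviation payoff $0 → loss $1439.
$3403: truthful payoff $385, deviation payoff $0 → loss $385.
$1629: truthful payoff $2159, deviation payoff $0 → loss $2159.
Total loss = $2111 + $1439 + $385 + $2159 = $6094.
Because the price is fixed by the runner-up's bid, deviating from your value can only change a good outcome into a bad one — never the reverse.

$6094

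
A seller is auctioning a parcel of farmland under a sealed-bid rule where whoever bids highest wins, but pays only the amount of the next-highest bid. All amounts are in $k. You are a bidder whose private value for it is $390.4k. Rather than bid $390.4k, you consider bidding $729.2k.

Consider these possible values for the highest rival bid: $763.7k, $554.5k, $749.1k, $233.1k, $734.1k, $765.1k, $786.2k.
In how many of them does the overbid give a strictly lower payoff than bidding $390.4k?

1

The deviation hurts exactly when the highest competing bid lies strictly between $390.4k and $729.2k — overbidding then wins at a price above your value.
$763.7k: above both → same outcome either way.
$554.5k: inside the interval → strictly worse (loss $164.1k).
$749.1k: above both → same outcome either way.
$233.1k: below both → same outcome either way.
$734.1k: above both → same outcome either way.
$765.1k: above both → same outcome either way.
$786.2k: above both → same outcome either way.
Count: 1.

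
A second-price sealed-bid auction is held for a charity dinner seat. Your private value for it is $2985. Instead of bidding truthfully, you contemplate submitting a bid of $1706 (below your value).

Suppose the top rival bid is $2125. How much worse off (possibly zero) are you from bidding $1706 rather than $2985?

Bidding your value $2985: you win (since $2985 > $2125) and pay $2125. Payoff $860.
Bidding $1706: you lose. Payoff $0.
The competing bid $2125 lies between your shaded bid and your value, so underbidding forfeits an item you could have won at a profitable price.
Loss from deviating = $860 − ($0) = $860.

$860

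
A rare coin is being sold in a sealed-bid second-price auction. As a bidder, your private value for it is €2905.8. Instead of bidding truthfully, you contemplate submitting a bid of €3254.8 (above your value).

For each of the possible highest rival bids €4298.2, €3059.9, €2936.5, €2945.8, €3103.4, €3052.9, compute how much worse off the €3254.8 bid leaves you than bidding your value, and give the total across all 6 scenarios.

The deviation costs you only when the competing bid falls strictly between €2905.8 and €3254.8; elsewhere both bids give the same outcome.
€4298.2: outcomes coincide → loss €0.
€3059.9: truthful payoff €0, deviation payoff −€154.1 → loss €154.1.
€2936.5: truthful payoff €0, deviation payoff −€30.7 → loss €30.7.
€2945.8: truthful payoff €0, deviation payoff −€40 → loss €40.
€3103.4: truthful payoff €0, deviation payoff −€197.6 → loss €197.6.
€3052.9: truthful payoff €0, deviation payoff −€147.1 → loss €147.1.
Total loss = €154.1 + €30.7 + €40 + €197.6 + €147.1 = €569.5.
In a second-price auction your bid sets only whether you win, not what you pay, so bidding your true value is weakly dominant.

€569.5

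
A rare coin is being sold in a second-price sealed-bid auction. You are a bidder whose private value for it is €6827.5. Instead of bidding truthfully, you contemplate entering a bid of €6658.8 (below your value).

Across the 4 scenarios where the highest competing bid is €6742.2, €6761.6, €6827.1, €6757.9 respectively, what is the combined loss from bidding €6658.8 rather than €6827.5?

The deviation costs you only when the competing bid falls strictly between €6658.8 and €6827.5; elsewhere both bids give the same outcome.
€6742.2: truthful payoff €85.3, deviation payoff €0 → loss €85.3.
€6761.6: truthful payoff €65.9, deviation payoff €0 → loss €65.9.
€6827.1: truthful payoff €0.4, deviation payoff €0 → loss €0.4.
€6757.9: truthful payoff €69.6, deviation payoff €0 → loss €69.6.
Total loss = €85.3 + €65.9 + €0.4 + €69.6 = €221.2.

€221.2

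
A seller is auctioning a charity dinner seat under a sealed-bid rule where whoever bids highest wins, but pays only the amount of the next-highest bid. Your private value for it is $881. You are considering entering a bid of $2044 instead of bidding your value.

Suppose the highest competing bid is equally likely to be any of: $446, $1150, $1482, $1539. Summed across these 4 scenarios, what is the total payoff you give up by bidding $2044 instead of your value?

The deviation costs you only when the competing bid falls strictly between $881 and $2044; elsewhere both bids give the same outcome.
$446: outcomes coincide → loss $0.
$1150: truthful payoff $0, deviation payoff −$269 → loss $269.
$1482: truthful payoff $0, deviation payoff −$601 → loss $601.
$1539: truthful payoff $0, deviation payoff −$658 → loss $658.
Total loss = $269 + $601 + $658 = $1528.

$1528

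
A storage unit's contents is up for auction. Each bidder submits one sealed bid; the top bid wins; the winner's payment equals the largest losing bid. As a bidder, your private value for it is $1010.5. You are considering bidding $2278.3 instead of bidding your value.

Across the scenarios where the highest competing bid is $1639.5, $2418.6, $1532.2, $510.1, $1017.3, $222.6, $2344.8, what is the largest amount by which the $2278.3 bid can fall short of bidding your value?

$629

$1639.5: truthful gives $0, deviation gives −$629 → loss $629.
$2418.6: same outcome either way → loss $0.
$1532.2: truthful gives $0, deviation gives −$521.7 → loss $521.7.
$510.1: same outcome either way → loss $0.
$1017.3: truthful gives $0, deviation gives −$6.8 → loss $6.8.
$222.6: same outcome either way → loss $0.
$2344.8: same outcome either way → loss $0.
Maximum loss: $629.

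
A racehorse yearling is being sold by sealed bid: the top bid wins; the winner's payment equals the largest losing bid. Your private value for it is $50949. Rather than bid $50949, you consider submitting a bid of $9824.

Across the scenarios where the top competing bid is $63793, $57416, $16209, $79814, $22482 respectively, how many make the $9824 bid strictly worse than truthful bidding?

2

The deviation hurts exactly when the highest competing bid lies strictly between $9824 and $50949 — underbidding then forfeits a profitable win.
$63793: above both → same outcome either way.
$57416: above both → same outcome either way.
$16209: inside the interval → strictly worse (loss $34740).
$79814: above both → same outcome either way.
$22482: inside the interval → strictly worse (loss $28467).
Count: 2.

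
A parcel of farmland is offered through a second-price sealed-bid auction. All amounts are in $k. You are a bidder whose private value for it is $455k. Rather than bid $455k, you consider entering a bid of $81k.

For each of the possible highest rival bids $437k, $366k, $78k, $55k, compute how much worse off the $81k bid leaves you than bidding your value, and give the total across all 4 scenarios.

$107k

The deviation costs you only when the competing bid falls strictly between $81k and $455k; elsewhere both bids give the same outcome.
$437k: truthful payoff $18k, deviation payoff $0k → loss $18k.
$366k: truthful payoff $89k, deviation payoff $0k → loss $89k.
$78k: outcomes coincide → loss $0k.
$55k: outcomes coincide → loss $0k.
Total loss = $18k + $89k = $107k.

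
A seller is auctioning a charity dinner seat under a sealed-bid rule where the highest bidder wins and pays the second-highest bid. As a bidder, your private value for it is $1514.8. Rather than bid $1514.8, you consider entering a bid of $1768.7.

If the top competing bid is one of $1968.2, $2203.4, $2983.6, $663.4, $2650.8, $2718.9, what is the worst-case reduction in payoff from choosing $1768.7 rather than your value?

$1968.2: same outcome either way → loss $0.
$2203.4: same outcome either way → loss $0.
$2983.6: same outcome either way → loss $0.
$663.4: same outcome either way → loss $0.
$2650.8: same outcome either way → loss $0.
$2718.9: same outcome either way → loss $0.
Maximum loss: $0.

$0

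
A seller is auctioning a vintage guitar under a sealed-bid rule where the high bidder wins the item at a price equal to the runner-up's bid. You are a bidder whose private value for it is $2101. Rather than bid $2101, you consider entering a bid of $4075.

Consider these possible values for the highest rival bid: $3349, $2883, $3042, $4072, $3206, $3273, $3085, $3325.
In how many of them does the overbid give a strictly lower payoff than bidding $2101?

8

The deviation hurts exactly when the highest competing bid lies strictly between $2101 and $4075 — overbidding then wins at a price above your value.
$3349: inside the interval → strictly worse (loss $1248).
$2883: inside the interval → strictly worse (loss $782).
$3042: inside the interval → strictly worse (loss $941).
$4072: inside the interval → strictly worse (loss $1971).
$3206: inside the interval → strictly worse (loss $1105).
$3273: inside the interval → strictly worse (loss $1172).
$3085: inside the interval → strictly worse (loss $984).
$3325: inside the interval → strictly worse (loss $1224).
Count: 8.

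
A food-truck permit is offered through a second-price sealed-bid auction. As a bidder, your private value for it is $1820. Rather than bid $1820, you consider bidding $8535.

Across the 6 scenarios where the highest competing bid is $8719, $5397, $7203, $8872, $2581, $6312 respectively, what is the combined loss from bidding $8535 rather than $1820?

The deviation costs you only when the competing bid falls strictly between $1820 and $8535; elsewhere both bids give the same outcome.
$8719: outcomes coincide → loss $0.
$5397: truthful payoff $0, deviation payoff −$3577 → loss $3577.
$7203: truthful payoff $0, deviation payoff −$5383 → loss $5383.
$8872: outcomes coincide → loss $0.
$2581: truthful payoff $0, deviation payoff −$761 → loss $761.
$6312: truthful payoff $0, deviation payoff −$4492 → loss $4492.
Total loss = $3577 + $5383 + $761 + $4492 = $14213.

$14213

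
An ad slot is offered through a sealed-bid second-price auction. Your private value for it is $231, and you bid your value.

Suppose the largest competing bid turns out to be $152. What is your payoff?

Your bid $231 exceeds the highest competing bid $152, so you win.
In a second-price auction the winner pays the second-highest bid, $152.
Payoff = value − price = $231 − $152 = $79.

$79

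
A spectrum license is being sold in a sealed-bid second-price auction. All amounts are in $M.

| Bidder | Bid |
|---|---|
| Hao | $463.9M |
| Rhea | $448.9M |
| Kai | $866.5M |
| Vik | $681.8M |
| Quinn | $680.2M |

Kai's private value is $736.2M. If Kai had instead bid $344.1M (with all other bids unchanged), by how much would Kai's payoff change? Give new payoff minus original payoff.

The highest bid among the other bidders is $681.8M; Kai's bid doesn't change that.
Original bid $866.5M: Kai is highest, pays the top rival bid $681.8M; payoff $736.2M − $681.8M = $54.4M.
Alternative bid $344.1M: Kai is not highest (top rival bid is $681.8M); payoff $0M.
Change in payoff = $0M − ($54.4M) = −$54.4M.

−$54.4M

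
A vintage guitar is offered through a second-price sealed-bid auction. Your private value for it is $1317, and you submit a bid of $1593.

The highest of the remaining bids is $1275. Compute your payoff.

$42

Your bid $1593 exceeds the highest competing bid $1275, so you win.
In a second-price auction the winner pays the second-highest bid, $1275.
Payoff = value − price = $1317 − $1275 = $42.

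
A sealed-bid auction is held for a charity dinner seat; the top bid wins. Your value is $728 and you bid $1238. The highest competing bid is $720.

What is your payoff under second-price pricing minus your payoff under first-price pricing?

You have the highest bid, so you win under either rule.
Second-price: pay $720 → payoff $8.
First-price: pay your own bid $1238 → payoff −$510.
Difference = $8 − (−$510) = $518.

$518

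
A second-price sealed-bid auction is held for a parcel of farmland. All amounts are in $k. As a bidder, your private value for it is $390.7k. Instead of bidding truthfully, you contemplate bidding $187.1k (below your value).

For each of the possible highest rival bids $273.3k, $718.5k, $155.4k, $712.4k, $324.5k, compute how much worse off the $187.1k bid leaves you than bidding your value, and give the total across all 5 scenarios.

$183.6k

The deviation costs you only when the competing bid falls strictly between $187.1k and $390.7k; elsewhere both bids give the same outcome.
$273.3k: truthful payoff $117.4k, deviation payoff $0k → loss $117.4k.
$718.5k: outcomes coincide → loss $0k.
$155.4k: outcomes coincide → loss $0k.
$712.4k: outcomes coincide → loss $0k.
$324.5k: truthful payoff $66.2k, deviation payoff $0k → loss $66.2k.
Total loss = $117.4k + $66.2k = $183.6k.
In a second-price auction your bid sets only whether you win, not what you pay, so bidding your true value is weakly dominant.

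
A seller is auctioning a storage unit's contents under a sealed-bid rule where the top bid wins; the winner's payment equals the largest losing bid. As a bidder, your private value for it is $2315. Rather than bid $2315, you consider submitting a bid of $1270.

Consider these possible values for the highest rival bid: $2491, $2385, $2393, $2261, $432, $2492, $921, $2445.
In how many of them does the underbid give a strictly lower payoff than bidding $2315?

The deviation hurts exactly when the highest competing bid lies strictly between $1270 and $2315 — underbidding then forfeits a profitable win.
$2491: above both → same outcome either way.
$2385: above both → same outcome either way.
$2393: above both → same outcome either way.
$2261: inside the interval → strictly worse (loss $54).
$432: below both → same outcome either way.
$2492: above both → same outcome either way.
$921: below both → same outcome either way.
$2445: above both → same outcome either way.
Count: 1.

1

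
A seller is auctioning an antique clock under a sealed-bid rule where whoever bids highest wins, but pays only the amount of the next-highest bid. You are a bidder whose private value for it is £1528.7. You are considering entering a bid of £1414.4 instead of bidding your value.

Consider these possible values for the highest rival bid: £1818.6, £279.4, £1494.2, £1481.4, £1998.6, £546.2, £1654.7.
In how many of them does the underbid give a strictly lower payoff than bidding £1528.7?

2

The deviation hurts exactly when the highest competing bid lies strictly between £1414.4 and £1528.7 — underbidding then forfeits a profitable win.
£1818.6: above both → same outcome either way.
£279.4: below both → same outcome either way.
£1494.2: inside the interval → strictly worse (loss £34.5).
£1481.4: inside the interval → strictly worse (loss £47.3).
£1998.6: above both → same outcome either way.
£546.2: below both → same outcome either way.
£1654.7: above both → same outcome either way.
Count: 2.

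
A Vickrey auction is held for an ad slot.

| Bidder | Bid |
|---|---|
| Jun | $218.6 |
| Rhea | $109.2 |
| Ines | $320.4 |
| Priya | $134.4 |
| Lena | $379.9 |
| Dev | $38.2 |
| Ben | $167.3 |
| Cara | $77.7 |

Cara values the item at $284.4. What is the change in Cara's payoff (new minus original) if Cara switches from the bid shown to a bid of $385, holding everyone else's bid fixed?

−$95.5

The highest bid among the other bidders is $379.9; Cara's bid doesn't change that.
Original bid $77.7: Cara is not highest (top rival bid is $379.9); payoff $0.
Alternative bid $385: Cara is highest, pays the top rival bid $379.9; payoff $284.4 − $379.9 = −$95.5.
Change in payoff = −$95.5 − ($0) = −$95.5.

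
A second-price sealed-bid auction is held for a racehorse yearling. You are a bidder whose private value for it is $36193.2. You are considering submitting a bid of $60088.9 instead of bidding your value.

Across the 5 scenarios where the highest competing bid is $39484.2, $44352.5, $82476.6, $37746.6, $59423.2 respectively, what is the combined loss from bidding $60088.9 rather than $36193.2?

The deviation costs you only when the competing bid falls strictly between $36193.2 and $60088.9; elsewhere both bids give the same outcome.
$39484.2: truthful payoff $0, deviation payoff −$3291 → loss $3291.
$44352.5: truthful payoff $0, deviation payoff −$8159.3 → loss $8159.3.
$82476.6: outcomes coincide → loss $0.
$37746.6: truthful payoff $0, deviation payoff −$1553.4 → loss $1553.4.
$59423.2: truthful payoff $0, deviation payoff −$23230 → loss $23230.
Total loss = $3291 + $8159.3 + $1553.4 + $23230 = $36233.7.

$36233.7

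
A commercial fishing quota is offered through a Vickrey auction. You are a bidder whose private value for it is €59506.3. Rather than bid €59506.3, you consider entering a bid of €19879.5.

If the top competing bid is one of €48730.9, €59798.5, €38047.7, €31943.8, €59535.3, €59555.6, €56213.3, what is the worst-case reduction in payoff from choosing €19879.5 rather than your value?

€27562.5

€48730.9: truthful gives €10775.4, deviation gives €0 → loss €10775.4.
€59798.5: same outcome either way → loss €0.
€38047.7: truthful gives €21458.6, deviation gives €0 → loss €21458.6.
€31943.8: truthful gives €27562.5, deviation gives €0 → loss €27562.5.
€59535.3: same outcome either way → loss €0.
€59555.6: same outcome either way → loss €0.
€56213.3: truthful gives €3293, deviation gives €0 → loss €3293.
Maximum loss: €27562.5.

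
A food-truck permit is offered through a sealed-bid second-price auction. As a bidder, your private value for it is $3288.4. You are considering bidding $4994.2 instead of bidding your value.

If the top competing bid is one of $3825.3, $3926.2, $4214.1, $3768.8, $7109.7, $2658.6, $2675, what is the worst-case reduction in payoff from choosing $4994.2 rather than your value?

$3825.3: truthful gives $0, deviation gives −$536.9 → loss $536.9.
$3926.2: truthful gives $0, deviation gives −$637.8 → loss $637.8.
$4214.1: truthful gives $0, deviation gives −$925.7 → loss $925.7.
$3768.8: truthful gives $0, deviation gives −$480.4 → loss $480.4.
$7109.7: same outcome either way → loss $0.
$2658.6: same outcome either way → loss $0.
$2675: same outcome either way → loss $0.
Maximum loss: $925.7.

$925.7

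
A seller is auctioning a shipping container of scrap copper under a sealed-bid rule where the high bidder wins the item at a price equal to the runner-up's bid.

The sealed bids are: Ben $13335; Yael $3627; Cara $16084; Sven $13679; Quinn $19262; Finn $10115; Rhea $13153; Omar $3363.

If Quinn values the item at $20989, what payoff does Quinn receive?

$4905

Highest bid: Quinn at $19262, so Quinn wins.
Second-highest bid: Cara at $16084 — that is the price the winner pays.
Quinn's payoff = value − price = $20989 − $16084 = $4905.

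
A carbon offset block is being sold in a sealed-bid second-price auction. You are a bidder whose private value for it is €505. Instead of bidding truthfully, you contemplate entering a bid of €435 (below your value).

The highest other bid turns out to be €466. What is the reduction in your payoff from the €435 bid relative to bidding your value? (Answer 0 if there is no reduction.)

Bidding your value €505: you win (since €505 > €466) and pay €466. Payoff €39.
Bidding €435: you lose. Payoff €0.
The competing bid €466 lies between your shaded bid and your value, so underbidding forfeits an item you could have won at a profitable price.
Loss from deviating = €39 − (€0) = €39.

€39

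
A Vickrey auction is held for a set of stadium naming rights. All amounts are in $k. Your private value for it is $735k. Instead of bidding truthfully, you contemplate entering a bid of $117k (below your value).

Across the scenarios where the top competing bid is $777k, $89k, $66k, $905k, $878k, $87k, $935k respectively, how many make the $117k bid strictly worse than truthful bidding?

0

The deviation hurts exactly when the highest competing bid lies strictly between $117k and $735k — underbidding then forfeits a profitable win.
$777k: above both → same outcome either way.
$89k: below both → same outcome either way.
$66k: below both → same outcome either way.
$905k: above both → same outcome either way.
$878k: above both → same outcome either way.
$87k: below both → same outcome either way.
$935k: above both → same outcome either way.
Count: 0.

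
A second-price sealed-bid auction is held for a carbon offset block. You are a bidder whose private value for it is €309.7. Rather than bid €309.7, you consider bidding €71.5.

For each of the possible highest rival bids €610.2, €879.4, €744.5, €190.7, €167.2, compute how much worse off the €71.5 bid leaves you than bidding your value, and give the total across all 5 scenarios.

The deviation costs you only when the competing bid falls strictly between €71.5 and €309.7; elsewhere both bids give the same outcome.
€610.2: outcomes coincide → loss €0.
€879.4: outcomes coincide → loss €0.
€744.5: outcomes coincide → loss €0.
€190.7: truthful payoff €119, deviation payoff €0 → loss €119.
€167.2: truthful payoff €142.5, deviation payoff €0 → loss €142.5.
Total loss = €119 + €142.5 = €261.5.

€261.5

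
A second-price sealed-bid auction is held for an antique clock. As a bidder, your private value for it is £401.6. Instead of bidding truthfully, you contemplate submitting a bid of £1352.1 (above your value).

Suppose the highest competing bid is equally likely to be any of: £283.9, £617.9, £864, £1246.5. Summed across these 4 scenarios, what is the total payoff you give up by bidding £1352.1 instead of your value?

£1523.6

The deviation costs you only when the competing bid falls strictly between £401.6 and £1352.1; elsewhere both bids give the same outcome.
£283.9: outcomes coincide → loss £0.
£617.9: truthful payoff £0, deviation payoff −£216.3 → loss £216.3.
£864: truthful payoff £0, deviation payoff −£462.4 → loss £462.4.
£1246.5: truthful payoff £0, deviation payoff −£844.9 → loss £844.9.
Total loss = £216.3 + £462.4 + £844.9 = £1523.6.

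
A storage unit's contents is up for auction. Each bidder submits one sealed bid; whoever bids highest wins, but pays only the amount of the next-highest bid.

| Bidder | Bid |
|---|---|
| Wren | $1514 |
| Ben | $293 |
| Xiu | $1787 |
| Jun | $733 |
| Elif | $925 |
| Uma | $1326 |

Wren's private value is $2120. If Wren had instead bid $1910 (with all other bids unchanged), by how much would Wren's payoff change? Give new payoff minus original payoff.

The highest bid among the other bidders is $1787; Wren's bid doesn't change that.
Original bid $1514: Wren is not highest (top rival bid is $1787); payoff $0.
Alternative bid $1910: Wren is highest, pays the top rival bid $1787; payoff $2120 − $1787 = $333.
Change in payoff = $333 − ($0) = $333.

$333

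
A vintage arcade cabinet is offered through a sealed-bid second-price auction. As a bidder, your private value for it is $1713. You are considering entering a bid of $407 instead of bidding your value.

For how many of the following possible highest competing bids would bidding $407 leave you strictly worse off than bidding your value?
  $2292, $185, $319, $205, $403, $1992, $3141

The deviation hurts exactly when the highest competing bid lies strictly between $407 and $1713 — underbidding then forfeits a profitable win.
$2292: above both → same outcome either way.
$185: below both → same outcome either way.
$319: below both → same outcome either way.
$205: below both → same outcome either way.
$403: below both → same outcome either way.
$1992: above both → same outcome either way.
$3141: above both → same outcome either way.
Count: 0.

0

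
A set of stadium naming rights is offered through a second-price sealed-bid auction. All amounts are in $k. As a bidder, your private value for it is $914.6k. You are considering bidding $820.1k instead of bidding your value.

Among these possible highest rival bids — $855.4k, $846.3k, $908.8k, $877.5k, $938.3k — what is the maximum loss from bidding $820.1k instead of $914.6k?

$68.3k

$855.4k: truthful gives $59.2k, deviation gives $0k → loss $59.2k.
$846.3k: truthful gives $68.3k, deviation gives $0k → loss $68.3k.
$908.8k: truthful gives $5.8k, deviation gives $0k → loss $5.8k.
$877.5k: truthful gives $37.1k, deviation gives $0k → loss $37.1k.
$938.3k: same outcome either way → loss $0k.
Maximum loss: $68.3k.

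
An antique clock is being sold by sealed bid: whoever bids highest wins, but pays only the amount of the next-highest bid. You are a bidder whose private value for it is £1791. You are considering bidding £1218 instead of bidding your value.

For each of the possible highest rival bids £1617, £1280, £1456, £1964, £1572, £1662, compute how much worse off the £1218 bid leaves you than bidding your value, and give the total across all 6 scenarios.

£1368

The deviation costs you only when the competing bid falls strictly between £1218 and £1791; elsewhere both bids give the same outcome.
£1617: truthful payoff £174, deviation payoff £0 → loss £174.
£1280: truthful payoff £511, deviation payoff £0 → loss £511.
£1456: truthful payoff £335, deviation payoff £0 → loss £335.
£1964: outcomes coincide → loss £0.
£1572: truthful payoff £219, deviation payoff £0 → loss £219.
£1662: truthful payoff £129, deviation payoff £0 → loss £129.
Total loss = £174 + £511 + £335 + £219 + £129 = £1368.
In a second-price auction your bid sets only whether you win, not what you pay, so bidding your true value is weakly dominant.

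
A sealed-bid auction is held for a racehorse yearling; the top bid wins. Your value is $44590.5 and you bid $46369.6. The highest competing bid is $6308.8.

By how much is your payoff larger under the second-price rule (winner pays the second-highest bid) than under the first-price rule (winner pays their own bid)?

$40060.8

You have the highest bid, so you win under either rule.
Second-price: pay $6308.8 → payoff $38281.7.
First-price: pay your own bid $46369.6 → payoff −$1779.1.
Difference = $38281.7 − (−$1779.1) = $40060.8.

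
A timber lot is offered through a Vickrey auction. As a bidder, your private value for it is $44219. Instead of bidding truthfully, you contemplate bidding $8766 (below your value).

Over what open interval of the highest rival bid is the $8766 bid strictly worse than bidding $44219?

If the competing bid is below $8766, both bids win at the same price — no difference.
If it is above $44219, both bids lose — no difference.
If it lies strictly between $8766 and $44219, bidding your value wins at a price below your value (positive payoff) while bidding $8766 loses (payoff 0).
So the deviation strictly hurts on the open interval ($8766, $44219).

($8766, $44219)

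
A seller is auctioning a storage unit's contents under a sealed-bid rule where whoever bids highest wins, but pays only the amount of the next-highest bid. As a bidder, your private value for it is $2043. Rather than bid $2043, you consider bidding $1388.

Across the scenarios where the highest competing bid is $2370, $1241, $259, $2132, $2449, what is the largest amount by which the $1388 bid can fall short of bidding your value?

$2370: same outcome either way → loss $0.
$1241: same outcome either way → loss $0.
$259: same outcome either way → loss $0.
$2132: same outcome either way → loss $0.
$2449: same outcome either way → loss $0.
Maximum loss: $0.

$0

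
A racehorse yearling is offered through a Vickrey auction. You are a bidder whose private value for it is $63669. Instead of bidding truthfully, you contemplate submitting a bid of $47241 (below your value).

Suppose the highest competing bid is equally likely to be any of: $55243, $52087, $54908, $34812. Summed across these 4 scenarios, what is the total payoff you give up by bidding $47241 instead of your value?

The deviation costs you only when the competing bid falls strictly between $47241 and $63669; elsewhere both bids give the same outcome.
$55243: truthful payoff $8426, deviation payoff $0 → loss $8426.
$52087: truthful payoff $11582, deviation payoff $0 → loss $11582.
$54908: truthful payoff $8761, deviation payoff $0 → loss $8761.
$34812: outcomes coincide → loss $0.
Total loss = $8426 + $11582 + $8761 = $28769.

$28769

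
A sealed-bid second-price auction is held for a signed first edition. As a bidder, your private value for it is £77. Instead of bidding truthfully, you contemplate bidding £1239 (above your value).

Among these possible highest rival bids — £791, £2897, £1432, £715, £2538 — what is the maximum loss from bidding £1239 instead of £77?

£791: truthful gives £0, deviation gives −£714 → loss £714.
£2897: same outcome either way → loss £0.
£1432: same outcome either way → loss £0.
£715: truthful gives £0, deviation gives −£638 → loss £638.
£2538: same outcome either way → loss £0.
Maximum loss: £714.

£714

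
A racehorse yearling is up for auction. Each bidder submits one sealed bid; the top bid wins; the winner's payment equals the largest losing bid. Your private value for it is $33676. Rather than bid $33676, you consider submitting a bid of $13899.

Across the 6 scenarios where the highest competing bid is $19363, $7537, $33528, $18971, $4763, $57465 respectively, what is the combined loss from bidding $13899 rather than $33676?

$29166

The deviation costs you only when the competing bid falls strictly between $13899 and $33676; elsewhere both bids give the same outcome.
$19363: truthful payoff $14313, deviation payoff $0 → loss $14313.
$7537: outcomes coincide → loss $0.
$33528: truthful payoff $148, deviation payoff $0 → loss $148.
$18971: truthful payoff $14705, deviation payoff $0 → loss $14705.
$4763: outcomes coincide → loss $0.
$57465: outcomes coincide → loss $0.
Total loss = $14313 + $148 + $14705 = $29166.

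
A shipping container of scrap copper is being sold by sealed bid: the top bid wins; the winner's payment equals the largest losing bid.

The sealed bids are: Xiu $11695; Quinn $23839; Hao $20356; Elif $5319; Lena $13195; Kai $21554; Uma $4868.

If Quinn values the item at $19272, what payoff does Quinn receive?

−$2282

Highest bid: Quinn at $23839, so Quinn wins.
Second-highest bid: Kai at $21554 — that is the price the winner pays.
Quinn's payoff = value − price = $19272 − $21554 = −$2282.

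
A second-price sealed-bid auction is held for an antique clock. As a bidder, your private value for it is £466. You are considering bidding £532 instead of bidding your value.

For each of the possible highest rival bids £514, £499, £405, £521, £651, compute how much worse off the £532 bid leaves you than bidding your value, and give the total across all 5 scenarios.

The deviation costs you only when the competing bid falls strictly between £466 and £532; elsewhere both bids give the same outcome.
£514: truthful payoff £0, deviation payoff −£48 → loss £48.
£499: truthful payoff £0, deviation payoff −£33 → loss £33.
£405: outcomes coincide → loss £0.
£521: truthful payoff £0, deviation payoff −£55 → loss £55.
£651: outcomes coincide → loss £0.
Total loss = £48 + £33 + £55 = £136.

£136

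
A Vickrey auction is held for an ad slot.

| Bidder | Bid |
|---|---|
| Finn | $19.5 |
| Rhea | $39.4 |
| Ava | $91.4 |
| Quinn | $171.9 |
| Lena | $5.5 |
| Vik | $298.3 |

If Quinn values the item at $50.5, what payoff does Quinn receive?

$0

Highest bid: Vik at $298.3, so Vik wins.
Second-highest bid: Quinn at $171.9 — that is the price the winner pays.
Quinn did not win, so Quinn pays nothing and receives nothing: payoff $0.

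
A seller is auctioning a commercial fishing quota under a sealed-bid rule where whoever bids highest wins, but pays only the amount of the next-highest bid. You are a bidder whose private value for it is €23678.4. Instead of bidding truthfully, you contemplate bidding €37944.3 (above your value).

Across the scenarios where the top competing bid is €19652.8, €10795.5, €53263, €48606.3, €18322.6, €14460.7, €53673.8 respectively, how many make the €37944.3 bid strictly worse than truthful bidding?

The deviation hurts exactly when the highest competing bid lies strictly between €23678.4 and €37944.3 — overbidding then wins at a price above your value.
€19652.8: below both → same outcome either way.
€10795.5: below both → same outcome either way.
€53263: above both → same outcome either way.
€48606.3: above both → same outcome either way.
€18322.6: below both → same outcome either way.
€14460.7: below both → same outcome either way.
€53673.8: above both → same outcome either way.
Count: 0.

0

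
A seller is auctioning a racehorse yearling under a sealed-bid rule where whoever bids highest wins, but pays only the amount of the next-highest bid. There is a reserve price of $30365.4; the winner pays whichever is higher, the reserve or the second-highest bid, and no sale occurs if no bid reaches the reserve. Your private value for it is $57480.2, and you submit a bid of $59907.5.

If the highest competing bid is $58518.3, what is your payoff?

−$1038.1

Your bid $59907.5 is the highest and exceeds the reserve.
Price = max(second-highest bid, reserve) = max($58518.3, $30365.4) = $58518.3.
Payoff = $57480.2 − $58518.3 = −$1038.1.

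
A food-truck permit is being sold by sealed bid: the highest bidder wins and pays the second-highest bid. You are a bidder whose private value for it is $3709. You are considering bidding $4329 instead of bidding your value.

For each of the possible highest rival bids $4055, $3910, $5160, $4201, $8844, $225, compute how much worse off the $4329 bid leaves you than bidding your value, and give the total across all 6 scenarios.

The deviation costs you only when the competing bid falls strictly between $3709 and $4329; elsewhere both bids give the same outcome.
$4055: truthful payoff $0, deviation payoff −$346 → loss $346.
$3910: truthful payoff $0, deviation payoff −$201 → loss $201.
$5160: outcomes coincide → loss $0.
$4201: truthful payoff $0, deviation payoff −$492 → loss $492.
$8844: outcomes coincide → loss $0.
$225: outcomes coincide → loss $0.
Total loss = $346 + $201 + $492 = $1039.

$1039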